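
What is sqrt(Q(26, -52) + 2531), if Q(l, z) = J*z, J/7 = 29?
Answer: 5*I*sqrt(321) ≈ 89.582*I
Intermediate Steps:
J = 203 (J = 7*29 = 203)
Q(l, z) = 203*z
sqrt(Q(26, -52) + 2531) = sqrt(203*(-52) + 2531) = sqrt(-10556 + 2531) = sqrt(-8025) = 5*I*sqrt(321)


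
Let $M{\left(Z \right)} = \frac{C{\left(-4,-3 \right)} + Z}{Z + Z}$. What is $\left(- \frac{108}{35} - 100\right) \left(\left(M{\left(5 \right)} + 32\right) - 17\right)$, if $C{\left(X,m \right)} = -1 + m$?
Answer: $- \frac{272404}{175} \approx -1556.6$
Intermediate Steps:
$M{\left(Z \right)} = \frac{-4 + Z}{2 Z}$ ($M{\left(Z \right)} = \frac{\left(-1 - 3\right) + Z}{Z + Z} = \frac{-4 + Z}{2 Z}$)
$\left(- \frac{108}{35} - 100\right) \left(\left(M{\left(5 \right)} + 32\right) - 17\right) = \left(- \frac{108}{35} - 100\right) \left(\left(\frac{-4 + 5}{2 \cdot 5} + 32\right) - 17\right) = \left(\left(-108\right) \frac{1}{35} - 100\right) \left(\left(\frac{1}{2} \cdot \frac{1}{5} \cdot 1 + 32\right) - 17\right) = \left(- \frac{108}{35} - 100\right) \left(\left(\frac{1}{10} + 32\right) - 17\right) = - \frac{3608 \left(\frac{321}{10} - 17\right)}{35} = \left(- \frac{3608}{35}\right) \frac{151}{10} = - \frac{272404}{175}$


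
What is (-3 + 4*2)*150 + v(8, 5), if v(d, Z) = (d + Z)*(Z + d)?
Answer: 919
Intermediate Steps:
v(d, Z) = (Z + d)² (v(d, Z) = (Z + d)*(Z + d) = (Z + d)²)
(-3 + 4*2)*150 + v(8, 5) = (-3 + 4*2)*150 + (5 + 8)² = (-3 + 8)*150 + 13² = 5*150 + 169 = 750 + 169 = 919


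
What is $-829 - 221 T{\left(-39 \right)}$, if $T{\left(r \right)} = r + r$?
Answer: $16409$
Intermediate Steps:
$T{\left(r \right)} = 2 r$
$-829 - 221 T{\left(-39 \right)} = -829 - 221 \cdot 2 \left(-39\right) = -829 - -17238 = -829 + 17238 = 16409$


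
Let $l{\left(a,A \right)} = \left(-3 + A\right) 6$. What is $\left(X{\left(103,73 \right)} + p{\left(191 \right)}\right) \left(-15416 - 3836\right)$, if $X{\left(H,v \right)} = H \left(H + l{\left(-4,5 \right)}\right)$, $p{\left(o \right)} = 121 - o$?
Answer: $-226692300$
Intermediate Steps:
$l{\left(a,A \right)} = -18 + 6 A$
$X{\left(H,v \right)} = H \left(12 + H\right)$ ($X{\left(H,v \right)} = H \left(H + \left(-18 + 6 \cdot 5\right)\right) = H \left(H + \left(-18 + 30\right)\right) = H \left(H + 12\right) = H \left(12 + H\right)$)
$\left(X{\left(103,73 \right)} + p{\left(191 \right)}\right) \left(-15416 - 3836\right) = \left(103 \left(12 + 103\right) + \left(121 - 191\right)\right) \left(-15416 - 3836\right) = \left(103 \cdot 115 + \left(121 - 191\right)\right) \left(-19252\right) = \left(11845 - 70\right) \left(-19252\right) = 11775 \left(-19252\right) = -226692300$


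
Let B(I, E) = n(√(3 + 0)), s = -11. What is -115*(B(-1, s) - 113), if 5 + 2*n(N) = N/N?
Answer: 13225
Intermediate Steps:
n(N) = -2 (n(N) = -5/2 + (N/N)/2 = -5/2 + (½)*1 = -5/2 + ½ = -2)
B(I, E) = -2
-115*(B(-1, s) - 113) = -115*(-2 - 113) = -115*(-115) = 13225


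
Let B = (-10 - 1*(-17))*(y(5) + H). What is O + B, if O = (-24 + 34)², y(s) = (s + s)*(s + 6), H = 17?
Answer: 989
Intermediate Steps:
y(s) = 2*s*(6 + s) (y(s) = (2*s)*(6 + s) = 2*s*(6 + s))
O = 100 (O = 10² = 100)
B = 889 (B = (-10 - 1*(-17))*(2*5*(6 + 5) + 17) = (-10 + 17)*(2*5*11 + 17) = 7*(110 + 17) = 7*127 = 889)
O + B = 100 + 889 = 989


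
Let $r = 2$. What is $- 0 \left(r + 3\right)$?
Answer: $0$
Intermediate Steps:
$- 0 \left(r + 3\right) = - 0 \left(2 + 3\right) = - 0 \cdot 5 = \left(-1\right) 0 = 0$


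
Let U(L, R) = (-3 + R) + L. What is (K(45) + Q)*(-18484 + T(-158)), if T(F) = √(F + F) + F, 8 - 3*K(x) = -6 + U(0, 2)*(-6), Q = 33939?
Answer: -632740550 + 203650*I*√79/3 ≈ -6.3274e+8 + 6.0336e+5*I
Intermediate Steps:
U(L, R) = -3 + L + R
K(x) = 8/3 (K(x) = 8/3 - (-6 + (-3 + 0 + 2)*(-6))/3 = 8/3 - (-6 - 1*(-6))/3 = 8/3 - (-6 + 6)/3 = 8/3 - ⅓*0 = 8/3 + 0 = 8/3)
T(F) = F + √2*√F (T(F) = √(2*F) + F = √2*√F + F = F + √2*√F)
(K(45) + Q)*(-18484 + T(-158)) = (8/3 + 33939)*(-18484 + (-158 + √2*√(-158))) = 101825*(-18484 + (-158 + √2*(I*√158)))/3 = 101825*(-18484 + (-158 + 2*I*√79))/3 = 101825*(-18642 + 2*I*√79)/3 = -632740550 + 203650*I*√79/3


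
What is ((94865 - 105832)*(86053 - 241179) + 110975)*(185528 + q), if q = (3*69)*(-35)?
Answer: 303326741348211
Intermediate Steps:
q = -7245 (q = 207*(-35) = -7245)
((94865 - 105832)*(86053 - 241179) + 110975)*(185528 + q) = ((94865 - 105832)*(86053 - 241179) + 110975)*(185528 - 7245) = (-10967*(-155126) + 110975)*178283 = (1701266842 + 110975)*178283 = 1701377817*178283 = 303326741348211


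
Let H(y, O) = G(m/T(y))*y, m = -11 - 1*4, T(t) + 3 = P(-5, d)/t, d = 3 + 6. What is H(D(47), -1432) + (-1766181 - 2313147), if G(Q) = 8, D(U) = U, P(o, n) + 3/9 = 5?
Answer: -4078952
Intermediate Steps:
d = 9
P(o, n) = 14/3 (P(o, n) = -1/3 + 5 = 14/3)
T(t) = -3 + 14/(3*t)
m = -15 (m = -11 - 4 = -15)
H(y, O) = 8*y
H(D(47), -1432) + (-1766181 - 2313147) = 8*47 + (-1766181 - 2313147) = 376 - 4079328 = -4078952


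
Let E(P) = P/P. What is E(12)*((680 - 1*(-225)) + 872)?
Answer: 1777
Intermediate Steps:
E(P) = 1
E(12)*((680 - 1*(-225)) + 872) = 1*((680 - 1*(-225)) + 872) = 1*((680 + 225) + 872) = 1*(905 + 872) = 1*1777 = 1777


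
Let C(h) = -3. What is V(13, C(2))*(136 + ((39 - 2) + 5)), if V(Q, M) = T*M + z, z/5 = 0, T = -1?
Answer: 534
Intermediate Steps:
z = 0 (z = 5*0 = 0)
V(Q, M) = -M (V(Q, M) = -M + 0 = -M)
V(13, C(2))*(136 + ((39 - 2) + 5)) = (-1*(-3))*(136 + ((39 - 2) + 5)) = 3*(136 + (37 + 5)) = 3*(136 + 42) = 3*178 = 534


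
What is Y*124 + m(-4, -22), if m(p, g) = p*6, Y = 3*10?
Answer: 3696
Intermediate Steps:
Y = 30
m(p, g) = 6*p
Y*124 + m(-4, -22) = 30*124 + 6*(-4) = 3720 - 24 = 3696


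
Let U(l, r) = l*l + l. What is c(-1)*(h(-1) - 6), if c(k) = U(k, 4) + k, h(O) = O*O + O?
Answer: 6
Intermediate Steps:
U(l, r) = l + l² (U(l, r) = l² + l = l + l²)
h(O) = O + O² (h(O) = O² + O = O + O²)
c(k) = k + k*(1 + k) (c(k) = k*(1 + k) + k = k + k*(1 + k))
c(-1)*(h(-1) - 6) = (-(2 - 1))*(-(1 - 1) - 6) = (-1*1)*(-1*0 - 6) = -(0 - 6) = -1*(-6) = 6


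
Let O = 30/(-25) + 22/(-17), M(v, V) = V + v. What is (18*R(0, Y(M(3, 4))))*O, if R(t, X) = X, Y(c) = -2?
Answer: 7632/85 ≈ 89.788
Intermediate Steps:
O = -212/85 (O = 30*(-1/25) + 22*(-1/17) = -6/5 - 22/17 = -212/85 ≈ -2.4941)
(18*R(0, Y(M(3, 4))))*O = (18*(-2))*(-212/85) = -36*(-212/85) = 7632/85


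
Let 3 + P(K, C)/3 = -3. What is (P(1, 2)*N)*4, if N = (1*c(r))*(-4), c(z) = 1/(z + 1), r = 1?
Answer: 144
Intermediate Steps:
P(K, C) = -18 (P(K, C) = -9 + 3*(-3) = -9 - 9 = -18)
c(z) = 1/(1 + z)
N = -2 (N = (1/(1 + 1))*(-4) = (1/2)*(-4) = (1*(½))*(-4) = (½)*(-4) = -2)
(P(1, 2)*N)*4 = -18*(-2)*4 = 36*4 = 144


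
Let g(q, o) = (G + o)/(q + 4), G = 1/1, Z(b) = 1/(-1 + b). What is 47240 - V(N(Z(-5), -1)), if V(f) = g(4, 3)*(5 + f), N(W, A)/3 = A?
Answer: 47239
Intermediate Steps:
N(W, A) = 3*A
G = 1
g(q, o) = (1 + o)/(4 + q) (g(q, o) = (1 + o)/(q + 4) = (1 + o)/(4 + q))
V(f) = 5/2 + f/2 (V(f) = ((1 + 3)/(4 + 4))*(5 + f) = (4/8)*(5 + f) = ((⅛)*4)*(5 + f) = (5 + f)/2 = 5/2 + f/2)
47240 - V(N(Z(-5), -1)) = 47240 - (5/2 + (3*(-1))/2) = 47240 - (5/2 + (½)*(-3)) = 47240 - (5/2 - 3/2) = 47240 - 1*1 = 47240 - 1 = 47239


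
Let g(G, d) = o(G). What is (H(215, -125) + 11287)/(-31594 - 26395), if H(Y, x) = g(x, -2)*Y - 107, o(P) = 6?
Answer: -12470/57989 ≈ -0.21504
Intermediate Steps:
g(G, d) = 6
H(Y, x) = -107 + 6*Y (H(Y, x) = 6*Y - 107 = -107 + 6*Y)
(H(215, -125) + 11287)/(-31594 - 26395) = ((-107 + 6*215) + 11287)/(-31594 - 26395) = ((-107 + 1290) + 11287)/(-57989) = (1183 + 11287)*(-1/57989) = 12470*(-1/57989) = -12470/57989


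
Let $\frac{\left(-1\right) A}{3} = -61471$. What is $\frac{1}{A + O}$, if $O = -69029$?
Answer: $\frac{1}{115384} \approx 8.6667 \cdot 10^{-6}$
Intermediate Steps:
$A = 184413$ ($A = \left(-3\right) \left(-61471\right) = 184413$)
$\frac{1}{A + O} = \frac{1}{184413 - 69029} = \frac{1}{115384}$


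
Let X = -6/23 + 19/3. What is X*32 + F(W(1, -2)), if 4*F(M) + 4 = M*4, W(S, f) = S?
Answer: 13408/69 ≈ 194.32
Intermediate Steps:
F(M) = -1 + M (F(M) = -1 + (M*4)/4 = -1 + (4*M)/4 = -1 + M)
X = 419/69 (X = -6*1/23 + 19*(⅓) = -6/23 + 19/3 = 419/69 ≈ 6.0725)
X*32 + F(W(1, -2)) = (419/69)*32 + (-1 + 1) = 13408/69 + 0 = 13408/69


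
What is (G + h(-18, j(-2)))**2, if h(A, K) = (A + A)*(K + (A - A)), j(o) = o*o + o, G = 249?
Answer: 31329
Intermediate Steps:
j(o) = o + o**2 (j(o) = o**2 + o = o + o**2)
h(A, K) = 2*A*K (h(A, K) = (2*A)*(K + 0) = (2*A)*K = 2*A*K)
(G + h(-18, j(-2)))**2 = (249 + 2*(-18)*(-2*(1 - 2)))**2 = (249 + 2*(-18)*(-2*(-1)))**2 = (249 + 2*(-18)*2)**2 = (249 - 72)**2 = 177**2 = 31329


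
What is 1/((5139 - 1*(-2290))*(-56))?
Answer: -1/416024 ≈ -2.4037e-6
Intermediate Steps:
1/((5139 - 1*(-2290))*(-56)) = 1/((5139 + 2290)*(-56)) = 1/(7429*(-56)) = 1/(-416024) = -1/416024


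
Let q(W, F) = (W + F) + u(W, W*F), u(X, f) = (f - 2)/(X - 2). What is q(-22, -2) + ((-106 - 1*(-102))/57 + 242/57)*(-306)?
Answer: -99061/76 ≈ -1303.4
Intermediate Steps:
u(X, f) = (-2 + f)/(-2 + X)
q(W, F) = F + W + (-2 + F*W)/(-2 + W) (q(W, F) = (W + F) + (-2 + W*F)/(-2 + W) = (F + W) + (-2 + F*W)/(-2 + W) = F + W + (-2 + F*W)/(-2 + W))
q(-22, -2) + ((-106 - 1*(-102))/57 + 242/57)*(-306) = (-2 - 2*(-22) + (-2 - 22)*(-2 - 22))/(-2 - 22) + ((-106 - 1*(-102))/57 + 242/57)*(-306) = (-2 + 44 - 24*(-24))/(-24) + ((-106 + 102)*(1/57) + 242*(1/57))*(-306) = -(-2 + 44 + 576)/24 + (-4*1/57 + 242/57)*(-306) = -1/24*618 + (-4/57 + 242/57)*(-306) = -103/4 + (238/57)*(-306) = -103/4 - 24276/19 = -99061/76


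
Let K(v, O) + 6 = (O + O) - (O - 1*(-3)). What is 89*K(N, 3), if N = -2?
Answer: -534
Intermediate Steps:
K(v, O) = -9 + O (K(v, O) = -6 + ((O + O) - (O - 1*(-3))) = -6 + (2*O - (O + 3)) = -6 + (2*O - (3 + O)) = -6 + (2*O + (-3 - O)) = -6 + (-3 + O) = -9 + O)
89*K(N, 3) = 89*(-9 + 3) = 89*(-6) = -534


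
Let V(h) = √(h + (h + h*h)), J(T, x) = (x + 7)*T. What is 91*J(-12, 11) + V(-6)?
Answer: -19656 + 2*√6 ≈ -19651.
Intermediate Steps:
J(T, x) = T*(7 + x) (J(T, x) = (7 + x)*T = T*(7 + x))
V(h) = √(h² + 2*h) (V(h) = √(h + (h + h²)) = √(h² + 2*h))
91*J(-12, 11) + V(-6) = 91*(-12*(7 + 11)) + √(-6*(2 - 6)) = 91*(-12*18) + √(-6*(-4)) = 91*(-216) + √24 = -19656 + 2*√6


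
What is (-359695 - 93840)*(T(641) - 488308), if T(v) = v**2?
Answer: 35115854445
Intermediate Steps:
(-359695 - 93840)*(T(641) - 488308) = (-359695 - 93840)*(641**2 - 488308) = -453535*(410881 - 488308) = -453535*(-77427) = 35115854445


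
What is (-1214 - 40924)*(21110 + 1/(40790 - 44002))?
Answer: -1428590266011/1606 ≈ -8.8953e+8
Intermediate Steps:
(-1214 - 40924)*(21110 + 1/(40790 - 44002)) = -42138*(21110 + 1/(-3212)) = -42138*(21110 - 1/3212) = -42138*67805319/3212 = -1428590266011/1606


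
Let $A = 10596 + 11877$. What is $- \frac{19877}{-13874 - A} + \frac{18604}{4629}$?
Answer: $\frac{768210221}{168250263} \approx 4.5659$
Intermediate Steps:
$A = 22473$
$- \frac{19877}{-13874 - A} + \frac{18604}{4629} = - \frac{19877}{-13874 - 22473} + \frac{18604}{4629} = - \frac{19877}{-13874 - 22473} + 18604 \cdot \frac{1}{4629} = - \frac{19877}{-36347} + \frac{18604}{4629} = \left(-19877\right) \left(- \frac{1}{36347}\right) + \frac{18604}{4629} = \frac{19877}{36347} + \frac{18604}{4629} = \frac{768210221}{168250263}$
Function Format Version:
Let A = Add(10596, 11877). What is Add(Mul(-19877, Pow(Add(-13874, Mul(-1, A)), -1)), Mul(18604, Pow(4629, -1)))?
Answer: Rational(768210221, 168250263) ≈ 4.5659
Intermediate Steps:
A = 22473
Add(Mul(-19877, Pow(Add(-13874, Mul(-1, A)), -1)), Mul(18604, Pow(4629, -1))) = Add(Mul(-19877, Pow(Add(-13874, Mul(-1, 22473)), -1)), Mul(18604, Pow(4629, -1))) = Add(Mul(-19877, Pow(Add(-13874, -22473), -1)), Mul(18604, Rational(1, 4629))) = Add(Mul(-19877, Pow(-36347, -1)), Rational(18604, 4629)) = Add(Mul(-19877, Rational(-1, 36347)), Rational(18604, 4629)) = Add(Rational(19877, 36347), Rational(18604, 4629)) = Rational(768210221, 168250263)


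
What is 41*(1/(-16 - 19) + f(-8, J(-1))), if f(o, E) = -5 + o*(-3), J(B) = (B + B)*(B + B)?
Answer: 27224/35 ≈ 777.83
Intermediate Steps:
J(B) = 4*B**2 (J(B) = (2*B)*(2*B) = 4*B**2)
f(o, E) = -5 - 3*o
41*(1/(-16 - 19) + f(-8, J(-1))) = 41*(1/(-16 - 19) + (-5 - 3*(-8))) = 41*(1/(-35) + (-5 + 24)) = 41*(-1/35 + 19) = 41*(664/35) = 27224/35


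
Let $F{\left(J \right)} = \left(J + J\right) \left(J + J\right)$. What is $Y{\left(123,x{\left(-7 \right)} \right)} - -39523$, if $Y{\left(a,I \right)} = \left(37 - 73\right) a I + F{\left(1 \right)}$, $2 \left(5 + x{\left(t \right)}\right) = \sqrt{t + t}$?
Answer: $61667 - 2214 i \sqrt{14} \approx 61667.0 - 8284.0 i$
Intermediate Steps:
$F{\left(J \right)} = 4 J^{2}$ ($F{\left(J \right)} = 2 J 2 J = 4 J^{2}$)
$x{\left(t \right)} = -5 + \frac{\sqrt{2} \sqrt{t}}{2}$ ($x{\left(t \right)} = -5 + \frac{\sqrt{t + t}}{2} = -5 + \frac{\sqrt{2 t}}{2} = -5 + \frac{\sqrt{2} \sqrt{t}}{2}$)
$Y{\left(a,I \right)} = 4 - 36 I a$ ($Y{\left(a,I \right)} = \left(37 - 73\right) a I + 4 \cdot 1^{2} = - 36 a I + 4 \cdot 1 = - 36 I a + 4 = 4 - 36 I a$)
$Y{\left(123,x{\left(-7 \right)} \right)} - -39523 = \left(4 - 36 \left(-5 + \frac{\sqrt{2} \sqrt{-7}}{2}\right) 123\right) - -39523 = \left(4 - 36 \left(-5 + \frac{\sqrt{2} i \sqrt{7}}{2}\right) 123\right) + 39523 = \left(4 - 36 \left(-5 + \frac{i \sqrt{14}}{2}\right) 123\right) + 39523 = \left(4 + \left(22140 - 2214 i \sqrt{14}\right)\right) + 39523 = \left(22144 - 2214 i \sqrt{14}\right) + 39523 = 61667 - 2214 i \sqrt{14}$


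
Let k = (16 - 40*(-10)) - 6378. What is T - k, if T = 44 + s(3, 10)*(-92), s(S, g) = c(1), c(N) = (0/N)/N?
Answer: 6006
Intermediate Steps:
c(N) = 0 (c(N) = 0/N = 0)
s(S, g) = 0
T = 44 (T = 44 + 0*(-92) = 44 + 0 = 44)
k = -5962 (k = (16 + 400) - 6378 = 416 - 6378 = -5962)
T - k = 44 - 1*(-5962) = 44 + 5962 = 6006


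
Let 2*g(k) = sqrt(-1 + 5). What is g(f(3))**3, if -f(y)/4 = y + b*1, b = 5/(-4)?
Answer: 1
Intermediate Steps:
b = -5/4 (b = 5*(-1/4) = -5/4 ≈ -1.2500)
f(y) = 5 - 4*y (f(y) = -4*(y - 5/4*1) = -4*(y - 5/4) = -4*(-5/4 + y) = 5 - 4*y)
g(k) = 1 (g(k) = sqrt(-1 + 5)/2 = sqrt(4)/2 = (1/2)*2 = 1)
g(f(3))**3 = 1**3 = 1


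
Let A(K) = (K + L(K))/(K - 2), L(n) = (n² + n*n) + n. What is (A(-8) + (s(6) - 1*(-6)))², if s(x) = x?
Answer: 16/25 ≈ 0.64000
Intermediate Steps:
L(n) = n + 2*n² (L(n) = (n² + n²) + n = 2*n² + n = n + 2*n²)
A(K) = (K + K*(1 + 2*K))/(-2 + K) (A(K) = (K + K*(1 + 2*K))/(K - 2) = (K + K*(1 + 2*K))/(-2 + K))
(A(-8) + (s(6) - 1*(-6)))² = (2*(-8)*(1 - 8)/(-2 - 8) + (6 - 1*(-6)))² = (2*(-8)*(-7)/(-10) + (6 + 6))² = (2*(-8)*(-⅒)*(-7) + 12)² = (-56/5 + 12)² = (⅘)² = 16/25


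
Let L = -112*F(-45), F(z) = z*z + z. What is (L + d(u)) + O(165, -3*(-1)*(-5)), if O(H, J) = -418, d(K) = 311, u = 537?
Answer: -221867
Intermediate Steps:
F(z) = z + z**2 (F(z) = z**2 + z = z + z**2)
L = -221760 (L = -(-5040)*(1 - 45) = -(-5040)*(-44) = -112*1980 = -221760)
(L + d(u)) + O(165, -3*(-1)*(-5)) = (-221760 + 311) - 418 = -221449 - 418 = -221867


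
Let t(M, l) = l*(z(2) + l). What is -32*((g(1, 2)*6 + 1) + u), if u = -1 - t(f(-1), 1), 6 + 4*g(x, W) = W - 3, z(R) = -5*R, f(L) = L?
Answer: 48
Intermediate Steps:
g(x, W) = -9/4 + W/4 (g(x, W) = -3/2 + (W - 3)/4 = -3/2 + (-3 + W)/4 = -3/2 + (-¾ + W/4) = -9/4 + W/4)
t(M, l) = l*(-10 + l) (t(M, l) = l*(-5*2 + l) = l*(-10 + l))
u = 8 (u = -1 - (-10 + 1) = -1 - (-9) = -1 - 1*(-9) = -1 + 9 = 8)
-32*((g(1, 2)*6 + 1) + u) = -32*(((-9/4 + (¼)*2)*6 + 1) + 8) = -32*(((-9/4 + ½)*6 + 1) + 8) = -32*((-7/4*6 + 1) + 8) = -32*((-21/2 + 1) + 8) = -32*(-19/2 + 8) = -32*(-3/2) = 48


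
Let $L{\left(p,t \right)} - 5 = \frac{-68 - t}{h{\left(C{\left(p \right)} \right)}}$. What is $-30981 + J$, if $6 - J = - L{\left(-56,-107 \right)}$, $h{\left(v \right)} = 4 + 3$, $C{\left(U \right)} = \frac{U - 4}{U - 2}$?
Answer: $- \frac{216751}{7} \approx -30964.0$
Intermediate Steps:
$C{\left(U \right)} = \frac{-4 + U}{-2 + U}$
$h{\left(v \right)} = 7$
$L{\left(p,t \right)} = - \frac{33}{7} - \frac{t}{7}$ ($L{\left(p,t \right)} = 5 + \frac{-68 - t}{7} = 5 + \left(-68 - t\right) \frac{1}{7} = 5 - \left(\frac{68}{7} + \frac{t}{7}\right) = - \frac{33}{7} - \frac{t}{7}$)
$J = \frac{116}{7}$ ($J = 6 - - (- \frac{33}{7} - - \frac{107}{7}) = 6 - - (- \frac{33}{7} + \frac{107}{7}) = 6 - \left(-1\right) \frac{74}{7} = 6 - - \frac{74}{7} = 6 + \frac{74}{7} = \frac{116}{7} \approx 16.571$)
$-30981 + J = -30981 + \frac{116}{7} = - \frac{216751}{7}$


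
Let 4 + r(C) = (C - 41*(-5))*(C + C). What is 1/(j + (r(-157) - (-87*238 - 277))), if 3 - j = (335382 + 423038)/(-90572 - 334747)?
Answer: 425319/2514393710 ≈ 0.00016915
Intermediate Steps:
r(C) = -4 + 2*C*(205 + C) (r(C) = -4 + (C - 41*(-5))*(C + C) = -4 + (C + 205)*(2*C) = -4 + (205 + C)*(2*C) = -4 + 2*C*(205 + C))
j = 2034377/425319 (j = 3 - (335382 + 423038)/(-90572 - 334747) = 3 - 758420/(-425319) = 3 - 758420*(-1)/425319 = 3 - 1*(-758420/425319) = 3 + 758420/425319 = 2034377/425319 ≈ 4.7832)
1/(j + (r(-157) - (-87*238 - 277))) = 1/(2034377/425319 + ((-4 + 2*(-157)² + 410*(-157)) - (-87*238 - 277))) = 1/(2034377/425319 + ((-4 + 2*24649 - 64370) - (-20706 - 277))) = 1/(2034377/425319 + ((-4 + 49298 - 64370) - 1*(-20983))) = 1/(2034377/425319 + (-15076 + 20983)) = 1/(2034377/425319 + 5907) = 1/(2514393710/425319) = 425319/2514393710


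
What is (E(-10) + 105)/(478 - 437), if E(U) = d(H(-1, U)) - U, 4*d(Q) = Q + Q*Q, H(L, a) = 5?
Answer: 245/82 ≈ 2.9878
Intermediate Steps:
d(Q) = Q/4 + Q²/4 (d(Q) = (Q + Q*Q)/4 = (Q + Q²)/4 = Q/4 + Q²/4)
E(U) = 15/2 - U (E(U) = (¼)*5*(1 + 5) - U = (¼)*5*6 - U = 15/2 - U)
(E(-10) + 105)/(478 - 437) = ((15/2 - 1*(-10)) + 105)/(478 - 437) = ((15/2 + 10) + 105)/41 = (35/2 + 105)*(1/41) = (245/2)*(1/41) = 245/82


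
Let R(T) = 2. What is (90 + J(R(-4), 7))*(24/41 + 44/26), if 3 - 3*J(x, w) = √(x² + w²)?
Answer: 8498/41 - 1214*√53/1599 ≈ 201.74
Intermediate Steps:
J(x, w) = 1 - √(w² + x²)/3 (J(x, w) = 1 - √(x² + w²)/3 = 1 - √(w² + x²)/3)
(90 + J(R(-4), 7))*(24/41 + 44/26) = (90 + (1 - √(7² + 2²)/3))*(24/41 + 44/26) = (90 + (1 - √(49 + 4)/3))*(24*(1/41) + 44*(1/26)) = (90 + (1 - √53/3))*(24/41 + 22/13) = (91 - √53/3)*(1214/533) = 8498/41 - 1214*√53/1599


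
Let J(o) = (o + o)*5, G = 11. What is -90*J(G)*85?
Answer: -841500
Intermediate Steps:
J(o) = 10*o (J(o) = (2*o)*5 = 10*o)
-90*J(G)*85 = -900*11*85 = -90*110*85 = -9900*85 = -841500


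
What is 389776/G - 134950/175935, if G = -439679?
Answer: -80700266/48804369 ≈ -1.6535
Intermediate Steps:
389776/G - 134950/175935 = 389776/(-439679) - 134950/175935 = 389776*(-1/439679) - 134950*1/175935 = -389776/439679 - 26990/35187 = -80700266/48804369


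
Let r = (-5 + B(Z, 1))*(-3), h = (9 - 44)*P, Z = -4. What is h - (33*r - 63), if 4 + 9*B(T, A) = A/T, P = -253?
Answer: 33505/4 ≈ 8376.3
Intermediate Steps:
h = 8855 (h = (9 - 44)*(-253) = -35*(-253) = 8855)
B(T, A) = -4/9 + A/(9*T) (B(T, A) = -4/9 + (A/T)/9 = -4/9 + A/(9*T))
r = 197/12 (r = (-5 + (1/9)*(1 - 4*(-4))/(-4))*(-3) = (-5 + (1/9)*(-1/4)*(1 + 16))*(-3) = (-5 + (1/9)*(-1/4)*17)*(-3) = (-5 - 17/36)*(-3) = -197/36*(-3) = 197/12 ≈ 16.417)
h - (33*r - 63) = 8855 - (33*(197/12) - 63) = 8855 - (2167/4 - 63) = 8855 - 1*1915/4 = 8855 - 1915/4 = 33505/4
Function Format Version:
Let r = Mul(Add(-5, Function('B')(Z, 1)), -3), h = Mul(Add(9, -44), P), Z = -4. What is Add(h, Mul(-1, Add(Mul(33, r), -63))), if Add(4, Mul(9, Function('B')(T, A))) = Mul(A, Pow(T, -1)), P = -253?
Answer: Rational(33505, 4) ≈ 8376.3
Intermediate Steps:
h = 8855 (h = Mul(Add(9, -44), -253) = Mul(-35, -253) = 8855)
Function('B')(T, A) = Add(Rational(-4, 9), Mul(Rational(1, 9), A, Pow(T, -1))) (Function('B')(T, A) = Add(Rational(-4, 9), Mul(Rational(1, 9), Mul(A, Pow(T, -1)))) = Add(Rational(-4, 9), Mul(Rational(1, 9), A, Pow(T, -1))))
r = Rational(197, 12) (r = Mul(Add(-5, Mul(Rational(1, 9), Pow(-4, -1), Add(1, Mul(-4, -4)))), -3) = Mul(Add(-5, Mul(Rational(1, 9), Rational(-1, 4), Add(1, 16))), -3) = Mul(Add(-5, Mul(Rational(1, 9), Rational(-1, 4), 17)), -3) = Mul(Add(-5, Rational(-17, 36)), -3) = Mul(Rational(-197, 36), -3) = Rational(197, 12) ≈ 16.417)
Add(h, Mul(-1, Add(Mul(33, r), -63))) = Add(8855, Mul(-1, Add(Mul(33, Rational(197, 12)), -63))) = Add(8855, Mul(-1, Add(Rational(2167, 4), -63))) = Add(8855, Mul(-1, Rational(1915, 4))) = Add(8855, Rational(-1915, 4)) = Rational(33505, 4)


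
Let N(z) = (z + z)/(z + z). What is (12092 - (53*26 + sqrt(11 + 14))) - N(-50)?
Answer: 10708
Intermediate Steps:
N(z) = 1 (N(z) = (2*z)/((2*z)) = (2*z)*(1/(2*z)) = 1)
(12092 - (53*26 + sqrt(11 + 14))) - N(-50) = (12092 - (53*26 + sqrt(11 + 14))) - 1*1 = (12092 - (1378 + sqrt(25))) - 1 = (12092 - (1378 + 5)) - 1 = (12092 - 1*1383) - 1 = (12092 - 1383) - 1 = 10709 - 1 = 10708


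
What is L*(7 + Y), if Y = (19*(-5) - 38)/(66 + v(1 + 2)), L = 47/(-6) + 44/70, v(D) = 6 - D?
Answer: -7565/207 ≈ -36.546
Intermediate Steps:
L = -1513/210 (L = 47*(-⅙) + 44*(1/70) = -47/6 + 22/35 = -1513/210 ≈ -7.2048)
Y = -133/69 (Y = (19*(-5) - 38)/(66 + (6 - (1 + 2))) = (-95 - 38)/(66 + (6 - 1*3)) = -133/(66 + (6 - 3)) = -133/(66 + 3) = -133/69 ≈ -1.9275)
L*(7 + Y) = -1513*(7 - 133/69)/210 = -1513/210*350/69 = -7565/207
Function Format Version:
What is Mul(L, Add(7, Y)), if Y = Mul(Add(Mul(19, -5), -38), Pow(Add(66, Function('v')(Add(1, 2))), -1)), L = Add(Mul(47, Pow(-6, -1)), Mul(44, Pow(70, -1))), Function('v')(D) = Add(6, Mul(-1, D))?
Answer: Rational(-7565, 207) ≈ -36.546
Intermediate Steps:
L = Rational(-1513, 210) (L = Add(Mul(47, Rational(-1, 6)), Mul(44, Rational(1, 70))) = Add(Rational(-47, 6), Rational(22, 35)) = Rational(-1513, 210) ≈ -7.2048)
Y = Rational(-133, 69) (Y = Mul(Add(Mul(19, -5), -38), Pow(Add(66, Add(6, Mul(-1, Add(1, 2)))), -1)) = Mul(Add(-95, -38), Pow(Add(66, Add(6, Mul(-1, 3))), -1)) = Mul(-133, Pow(Add(66, Add(6, -3)), -1)) = Mul(-133, Pow(Add(66, 3), -1)) = Mul(-133, Pow(69, -1)) = Mul(-133, Rational(1, 69)) = Rational(-133, 69) ≈ -1.9275)
Mul(L, Add(7, Y)) = Mul(Rational(-1513, 210), Add(7, Rational(-133, 69))) = Mul(Rational(-1513, 210), Rational(350, 69)) = Rational(-7565, 207)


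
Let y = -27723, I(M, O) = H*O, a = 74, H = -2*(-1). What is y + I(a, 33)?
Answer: -27657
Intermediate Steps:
H = 2
I(M, O) = 2*O
y + I(a, 33) = -27723 + 2*33 = -27723 + 66 = -27657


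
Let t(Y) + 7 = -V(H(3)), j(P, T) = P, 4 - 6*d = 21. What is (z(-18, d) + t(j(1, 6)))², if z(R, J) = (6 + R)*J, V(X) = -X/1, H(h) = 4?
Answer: 961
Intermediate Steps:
d = -17/6 (d = ⅔ - ⅙*21 = ⅔ - 7/2 = -17/6 ≈ -2.8333)
V(X) = -X
t(Y) = -3 (t(Y) = -7 - (-1)*4 = -7 - 1*(-4) = -7 + 4 = -3)
z(R, J) = J*(6 + R)
(z(-18, d) + t(j(1, 6)))² = (-17*(6 - 18)/6 - 3)² = (-17/6*(-12) - 3)² = (34 - 3)² = 31² = 961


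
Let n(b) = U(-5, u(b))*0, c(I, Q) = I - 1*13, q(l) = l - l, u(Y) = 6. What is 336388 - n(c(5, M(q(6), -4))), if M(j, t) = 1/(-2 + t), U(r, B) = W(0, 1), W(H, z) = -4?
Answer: 336388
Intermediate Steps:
q(l) = 0
U(r, B) = -4
c(I, Q) = -13 + I (c(I, Q) = I - 13 = -13 + I)
n(b) = 0 (n(b) = -4*0 = 0)
336388 - n(c(5, M(q(6), -4))) = 336388 - 1*0 = 336388 + 0 = 336388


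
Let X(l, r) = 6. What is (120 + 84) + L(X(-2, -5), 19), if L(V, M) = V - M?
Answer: 191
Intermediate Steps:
(120 + 84) + L(X(-2, -5), 19) = (120 + 84) + (6 - 1*19) = 204 + (6 - 19) = 204 - 13 = 191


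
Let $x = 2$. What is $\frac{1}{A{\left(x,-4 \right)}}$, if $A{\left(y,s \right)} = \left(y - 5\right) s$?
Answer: $\frac{1}{12} \approx 0.083333$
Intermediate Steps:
$A{\left(y,s \right)} = s \left(-5 + y\right)$ ($A{\left(y,s \right)} = \left(-5 + y\right) s = s \left(-5 + y\right)$)
$\frac{1}{A{\left(x,-4 \right)}} = \frac{1}{\left(-4\right) \left(-5 + 2\right)} = \frac{1}{\left(-4\right) \left(-3\right)} = \frac{1}{12}$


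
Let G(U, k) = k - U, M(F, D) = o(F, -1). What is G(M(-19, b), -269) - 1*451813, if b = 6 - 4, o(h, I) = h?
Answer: -452063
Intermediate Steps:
b = 2
M(F, D) = F
G(M(-19, b), -269) - 1*451813 = (-269 - 1*(-19)) - 1*451813 = (-269 + 19) - 451813 = -250 - 451813 = -452063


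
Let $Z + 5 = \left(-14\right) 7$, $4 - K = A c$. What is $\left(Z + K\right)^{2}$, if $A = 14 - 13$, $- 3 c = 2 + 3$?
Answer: $\frac{85264}{9} \approx 9473.8$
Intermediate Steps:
$c = - \frac{5}{3}$ ($c = - \frac{2 + 3}{3} = \left(- \frac{1}{3}\right) 5 = - \frac{5}{3} \approx -1.6667$)
$A = 1$
$K = \frac{17}{3}$ ($K = 4 - 1 \left(- \frac{5}{3}\right) = 4 - - \frac{5}{3} = 4 + \frac{5}{3} = \frac{17}{3} \approx 5.6667$)
$Z = -103$ ($Z = -5 - 98 = -103$)
$\left(Z + K\right)^{2} = \left(-103 + \frac{17}{3}\right)^{2} = \left(- \frac{292}{3}\right)^{2} = \frac{85264}{9}$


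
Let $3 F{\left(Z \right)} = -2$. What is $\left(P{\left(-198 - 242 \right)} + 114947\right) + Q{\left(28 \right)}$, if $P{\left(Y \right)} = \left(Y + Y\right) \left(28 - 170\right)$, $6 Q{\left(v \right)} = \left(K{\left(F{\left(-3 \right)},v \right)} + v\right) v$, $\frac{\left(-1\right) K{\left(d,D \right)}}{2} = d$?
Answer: $\frac{2160395}{9} \approx 2.4004 \cdot 10^{5}$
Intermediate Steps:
$F{\left(Z \right)} = - \frac{2}{3}$ ($F{\left(Z \right)} = \frac{1}{3} \left(-2\right) = - \frac{2}{3}$)
$K{\left(d,D \right)} = - 2 d$
$Q{\left(v \right)} = \frac{v \left(\frac{4}{3} + v\right)}{6}$ ($Q{\left(v \right)} = \frac{\left(\left(-2\right) \left(- \frac{2}{3}\right) + v\right) v}{6} = \frac{\left(\frac{4}{3} + v\right) v}{6} = \frac{v \left(\frac{4}{3} + v\right)}{6}$)
$P{\left(Y \right)} = - 284 Y$ ($P{\left(Y \right)} = 2 Y \left(-142\right) = - 284 Y$)
$\left(P{\left(-198 - 242 \right)} + 114947\right) + Q{\left(28 \right)} = \left(- 284 \left(-198 - 242\right) + 114947\right) + \frac{1}{18} \cdot 28 \left(4 + 3 \cdot 28\right) = \left(\left(-284\right) \left(-440\right) + 114947\right) + \frac{1}{18} \cdot 28 \left(4 + 84\right) = \left(124960 + 114947\right) + \frac{1}{18} \cdot 28 \cdot 88 = 239907 + \frac{1232}{9} = \frac{2160395}{9}$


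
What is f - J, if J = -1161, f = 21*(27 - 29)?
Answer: 1119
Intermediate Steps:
f = -42 (f = 21*(-2) = -42)
f - J = -42 - 1*(-1161) = -42 + 1161 = 1119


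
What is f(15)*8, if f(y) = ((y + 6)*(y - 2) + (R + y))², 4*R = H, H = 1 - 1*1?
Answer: 663552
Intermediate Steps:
H = 0 (H = 1 - 1 = 0)
R = 0 (R = (¼)*0 = 0)
f(y) = (y + (-2 + y)*(6 + y))² (f(y) = ((y + 6)*(y - 2) + (0 + y))² = ((6 + y)*(-2 + y) + y)² = ((-2 + y)*(6 + y) + y)² = (y + (-2 + y)*(6 + y))²)
f(15)*8 = (-12 + 15² + 5*15)²*8 = (-12 + 225 + 75)²*8 = 288²*8 = 82944*8 = 663552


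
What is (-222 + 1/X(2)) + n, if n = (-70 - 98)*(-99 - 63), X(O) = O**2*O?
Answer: 215953/8 ≈ 26994.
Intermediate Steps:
X(O) = O**3
n = 27216 (n = -168*(-162) = 27216)
(-222 + 1/X(2)) + n = (-222 + 1/(2**3)) + 27216 = (-222 + 1/8) + 27216 = -1775/8 + 27216 = 215953/8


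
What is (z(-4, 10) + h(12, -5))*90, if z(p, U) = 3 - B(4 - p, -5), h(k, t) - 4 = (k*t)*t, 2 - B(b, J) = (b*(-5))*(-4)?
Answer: 41850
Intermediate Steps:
B(b, J) = 2 - 20*b (B(b, J) = 2 - b*(-5)*(-4) = 2 - (-5*b)*(-4) = 2 - 20*b)
h(k, t) = 4 + k*t² (h(k, t) = 4 + (k*t)*t = 4 + k*t²)
z(p, U) = 81 - 20*p (z(p, U) = 3 - (2 - 20*(4 - p)) = 3 - (2 + (-80 + 20*p)) = 3 - (-78 + 20*p) = 3 + (78 - 20*p) = 81 - 20*p)
(z(-4, 10) + h(12, -5))*90 = ((81 - 20*(-4)) + (4 + 12*(-5)²))*90 = ((81 + 80) + (4 + 12*25))*90 = (161 + (4 + 300))*90 = (161 + 304)*90 = 465*90 = 41850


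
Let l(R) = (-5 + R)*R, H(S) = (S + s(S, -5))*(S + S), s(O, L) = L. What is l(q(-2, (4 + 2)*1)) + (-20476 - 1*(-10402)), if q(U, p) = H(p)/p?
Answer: -10080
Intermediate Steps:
H(S) = 2*S*(-5 + S) (H(S) = (S - 5)*(S + S) = (-5 + S)*(2*S) = 2*S*(-5 + S))
q(U, p) = -10 + 2*p (q(U, p) = (2*p*(-5 + p))/p = -10 + 2*p)
l(R) = R*(-5 + R)
l(q(-2, (4 + 2)*1)) + (-20476 - 1*(-10402)) = (-10 + 2*((4 + 2)*1))*(-5 + (-10 + 2*((4 + 2)*1))) + (-20476 - 1*(-10402)) = (-10 + 2*(6*1))*(-5 + (-10 + 2*(6*1))) + (-20476 + 10402) = (-10 + 2*6)*(-5 + (-10 + 2*6)) - 10074 = (-10 + 12)*(-5 + (-10 + 12)) - 10074 = 2*(-5 + 2) - 10074 = 2*(-3) - 10074 = -6 - 10074 = -10080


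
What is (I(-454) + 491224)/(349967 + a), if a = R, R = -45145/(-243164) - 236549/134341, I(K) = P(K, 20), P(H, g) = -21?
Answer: 16046076787353572/11432283760490917 ≈ 1.4036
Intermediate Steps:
I(K) = -21
R = -51455376591/32666894924 (R = -45145*(-1/243164) - 236549*1/134341 = 45145/243164 - 236549/134341 = -51455376591/32666894924 ≈ -1.5752)
a = -51455376591/32666894924 ≈ -1.5752
(I(-454) + 491224)/(349967 + a) = (-21 + 491224)/(349967 - 51455376591/32666894924) = 491203/(11432283760490917/32666894924) = 491203*(32666894924/11432283760490917) = 16046076787353572/11432283760490917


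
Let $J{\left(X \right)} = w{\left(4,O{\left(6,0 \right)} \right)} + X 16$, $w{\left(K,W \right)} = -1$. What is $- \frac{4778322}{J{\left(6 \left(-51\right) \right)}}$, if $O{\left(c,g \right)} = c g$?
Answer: $\frac{4778322}{4897} \approx 975.77$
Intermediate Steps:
$J{\left(X \right)} = -1 + 16 X$ ($J{\left(X \right)} = -1 + X 16 = -1 + 16 X$)
$- \frac{4778322}{J{\left(6 \left(-51\right) \right)}} = - \frac{4778322}{-1 + 16 \cdot 6 \left(-51\right)} = - \frac{4778322}{-1 + 16 \left(-306\right)} = - \frac{4778322}{-1 - 4896} = - \frac{4778322}{-4897} = \left(-4778322\right) \left(- \frac{1}{4897}\right) = \frac{4778322}{4897}$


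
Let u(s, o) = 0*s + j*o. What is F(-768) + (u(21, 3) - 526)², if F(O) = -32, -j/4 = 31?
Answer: 806372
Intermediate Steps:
j = -124 (j = -4*31 = -124)
u(s, o) = -124*o (u(s, o) = 0*s - 124*o = 0 - 124*o = -124*o)
F(-768) + (u(21, 3) - 526)² = -32 + (-124*3 - 526)² = -32 + (-372 - 526)² = -32 + (-898)² = -32 + 806404 = 806372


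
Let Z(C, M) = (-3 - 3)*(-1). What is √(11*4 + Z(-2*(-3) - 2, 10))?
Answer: 5*√2 ≈ 7.0711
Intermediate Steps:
Z(C, M) = 6 (Z(C, M) = -6*(-1) = 6)
√(11*4 + Z(-2*(-3) - 2, 10)) = √(11*4 + 6) = √(44 + 6) = √50 = 5*√2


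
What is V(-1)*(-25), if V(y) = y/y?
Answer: -25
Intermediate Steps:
V(y) = 1
V(-1)*(-25) = 1*(-25) = -25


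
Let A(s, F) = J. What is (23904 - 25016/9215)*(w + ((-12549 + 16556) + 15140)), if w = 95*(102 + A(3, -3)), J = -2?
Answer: 6309511604568/9215 ≈ 6.8470e+8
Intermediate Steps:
A(s, F) = -2
w = 9500 (w = 95*(102 - 2) = 95*100 = 9500)
(23904 - 25016/9215)*(w + ((-12549 + 16556) + 15140)) = (23904 - 25016/9215)*(9500 + ((-12549 + 16556) + 15140)) = (23904 - 25016*1/9215)*(9500 + (4007 + 15140)) = (23904 - 25016/9215)*(9500 + 19147) = (220250344/9215)*28647 = 6309511604568/9215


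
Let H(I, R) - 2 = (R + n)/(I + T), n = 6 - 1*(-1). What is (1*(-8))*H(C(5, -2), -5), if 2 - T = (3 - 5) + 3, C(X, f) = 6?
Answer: -128/7 ≈ -18.286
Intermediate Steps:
n = 7 (n = 6 + 1 = 7)
T = 1 (T = 2 - ((3 - 5) + 3) = 2 - (-2 + 3) = 2 - 1*1 = 2 - 1 = 1)
H(I, R) = 2 + (7 + R)/(1 + I) (H(I, R) = 2 + (R + 7)/(I + 1) = 2 + (7 + R)/(1 + I))
(1*(-8))*H(C(5, -2), -5) = (1*(-8))*((9 - 5 + 2*6)/(1 + 6)) = -8*(9 - 5 + 12)/7 = -8*16/7 = -128/7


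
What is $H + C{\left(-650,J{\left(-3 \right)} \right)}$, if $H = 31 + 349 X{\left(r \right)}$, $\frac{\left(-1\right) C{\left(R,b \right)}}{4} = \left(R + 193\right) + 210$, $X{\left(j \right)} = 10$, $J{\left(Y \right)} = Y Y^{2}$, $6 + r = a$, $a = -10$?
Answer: $4509$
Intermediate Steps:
$r = -16$ ($r = -6 - 10 = -16$)
$J{\left(Y \right)} = Y^{3}$
$C{\left(R,b \right)} = -1612 - 4 R$ ($C{\left(R,b \right)} = - 4 \left(\left(R + 193\right) + 210\right) = - 4 \left(\left(193 + R\right) + 210\right) = - 4 \left(403 + R\right) = -1612 - 4 R$)
$H = 3521$ ($H = 31 + 349 \cdot 10 = 31 + 3490 = 3521$)
$H + C{\left(-650,J{\left(-3 \right)} \right)} = 3521 - -988 = 3521 + \left(-1612 + 2600\right) = 3521 + 988 = 4509$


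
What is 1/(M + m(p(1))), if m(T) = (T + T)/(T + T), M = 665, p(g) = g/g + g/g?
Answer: 1/666 ≈ 0.0015015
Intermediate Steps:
p(g) = 2 (p(g) = 1 + 1 = 2)
m(T) = 1 (m(T) = (2*T)/((2*T)) = (2*T)*(1/(2*T)) = 1)
1/(M + m(p(1))) = 1/(665 + 1) = 1/666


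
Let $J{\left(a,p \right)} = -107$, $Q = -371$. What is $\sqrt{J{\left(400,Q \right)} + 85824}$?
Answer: $\sqrt{85717} \approx 292.77$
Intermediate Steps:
$\sqrt{J{\left(400,Q \right)} + 85824} = \sqrt{-107 + 85824} = \sqrt{85717}$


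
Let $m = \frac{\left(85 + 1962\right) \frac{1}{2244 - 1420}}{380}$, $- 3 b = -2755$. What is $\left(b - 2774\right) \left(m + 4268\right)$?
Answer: $- \frac{130521558217}{16480} \approx -7.92 \cdot 10^{6}$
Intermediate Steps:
$b = \frac{2755}{3}$ ($b = \left(- \frac{1}{3}\right) \left(-2755\right) = \frac{2755}{3} \approx 918.33$)
$m = \frac{2047}{313120}$ ($m = \frac{2047}{824} \cdot \frac{1}{380} = \frac{2047}{313120} \approx 0.0065374$)
$\left(b - 2774\right) \left(m + 4268\right) = \left(\frac{2755}{3} - 2774\right) \left(\frac{2047}{313120} + 4268\right) = \left(- \frac{5567}{3}\right) \frac{1336398207}{313120} = - \frac{130521558217}{16480}$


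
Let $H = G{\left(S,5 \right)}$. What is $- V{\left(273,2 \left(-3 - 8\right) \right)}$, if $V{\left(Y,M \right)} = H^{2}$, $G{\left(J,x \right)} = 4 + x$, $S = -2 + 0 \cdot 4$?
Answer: $-81$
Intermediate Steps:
$S = -2$ ($S = -2 + 0 = -2$)
$H = 9$ ($H = 4 + 5 = 9$)
$V{\left(Y,M \right)} = 81$ ($V{\left(Y,M \right)} = 9^{2} = 81$)
$- V{\left(273,2 \left(-3 - 8\right) \right)} = \left(-1\right) 81 = -81$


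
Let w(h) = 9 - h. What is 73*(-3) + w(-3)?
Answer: -207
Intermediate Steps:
73*(-3) + w(-3) = 73*(-3) + (9 - 1*(-3)) = -219 + (9 + 3) = -219 + 12 = -207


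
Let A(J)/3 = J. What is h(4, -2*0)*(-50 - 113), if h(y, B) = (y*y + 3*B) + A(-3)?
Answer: -1141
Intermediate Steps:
A(J) = 3*J
h(y, B) = -9 + y**2 + 3*B (h(y, B) = (y*y + 3*B) + 3*(-3) = (y**2 + 3*B) - 9 = -9 + y**2 + 3*B)
h(4, -2*0)*(-50 - 113) = (-9 + 4**2 + 3*(-2*0))*(-50 - 113) = (-9 + 16 + 3*0)*(-163) = (-9 + 16 + 0)*(-163) = 7*(-163) = -1141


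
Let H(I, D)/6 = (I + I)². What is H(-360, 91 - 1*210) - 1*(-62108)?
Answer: 3172508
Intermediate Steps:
H(I, D) = 24*I² (H(I, D) = 6*(I + I)² = 6*(2*I)² = 6*(4*I²) = 24*I²)
H(-360, 91 - 1*210) - 1*(-62108) = 24*(-360)² - 1*(-62108) = 24*129600 + 62108 = 3110400 + 62108 = 3172508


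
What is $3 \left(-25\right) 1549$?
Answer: $-116175$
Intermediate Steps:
$3 \left(-25\right) 1549 = \left(-75\right) 1549 = -116175$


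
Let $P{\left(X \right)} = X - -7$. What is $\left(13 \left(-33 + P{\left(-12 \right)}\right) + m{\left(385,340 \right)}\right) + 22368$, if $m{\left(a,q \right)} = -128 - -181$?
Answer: $21927$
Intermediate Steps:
$P{\left(X \right)} = 7 + X$ ($P{\left(X \right)} = X + 7 = 7 + X$)
$m{\left(a,q \right)} = 53$ ($m{\left(a,q \right)} = -128 + 181 = 53$)
$\left(13 \left(-33 + P{\left(-12 \right)}\right) + m{\left(385,340 \right)}\right) + 22368 = \left(13 \left(-33 + \left(7 - 12\right)\right) + 53\right) + 22368 = \left(13 \left(-33 - 5\right) + 53\right) + 22368 = \left(13 \left(-38\right) + 53\right) + 22368 = \left(-494 + 53\right) + 22368 = -441 + 22368 = 21927$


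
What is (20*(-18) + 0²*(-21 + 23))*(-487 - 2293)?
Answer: 1000800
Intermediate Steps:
(20*(-18) + 0²*(-21 + 23))*(-487 - 2293) = (-360 + 0*2)*(-2780) = (-360 + 0)*(-2780) = -360*(-2780) = 1000800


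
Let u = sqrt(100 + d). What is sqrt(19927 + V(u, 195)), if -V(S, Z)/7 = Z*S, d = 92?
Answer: sqrt(19927 - 10920*sqrt(3)) ≈ 31.828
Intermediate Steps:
u = 8*sqrt(3) (u = sqrt(100 + 92) = sqrt(192) = 8*sqrt(3) ≈ 13.856)
V(S, Z) = -7*S*Z (V(S, Z) = -7*Z*S = -7*S*Z)
sqrt(19927 + V(u, 195)) = sqrt(19927 - 7*8*sqrt(3)*195) = sqrt(19927 - 10920*sqrt(3))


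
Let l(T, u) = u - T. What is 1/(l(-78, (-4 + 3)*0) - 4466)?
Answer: -1/4388 ≈ -0.00022789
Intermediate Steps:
1/(l(-78, (-4 + 3)*0) - 4466) = 1/(((-4 + 3)*0 - 1*(-78)) - 4466) = 1/((-1*0 + 78) - 4466) = 1/((0 + 78) - 4466) = 1/(78 - 4466) = 1/(-4388) = -1/4388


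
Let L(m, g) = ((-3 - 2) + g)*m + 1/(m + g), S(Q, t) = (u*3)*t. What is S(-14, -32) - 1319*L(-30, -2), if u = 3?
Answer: -8871577/32 ≈ -2.7724e+5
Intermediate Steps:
S(Q, t) = 9*t (S(Q, t) = (3*3)*t = 9*t)
L(m, g) = 1/(g + m) + m*(-5 + g) (L(m, g) = (-5 + g)*m + 1/(g + m) = m*(-5 + g) + 1/(g + m) = 1/(g + m) + m*(-5 + g))
S(-14, -32) - 1319*L(-30, -2) = 9*(-32) - 1319*(1 - 5*(-30)**2 - 2*(-30)**2 - 30*(-2)**2 - 5*(-2)*(-30))/(-2 - 30) = -288 - 1319*(1 - 5*900 - 2*900 - 30*4 - 300)/(-32) = -288 - (-1319)*(1 - 4500 - 1800 - 120 - 300)/32 = -288 - (-1319)*(-6719)/32 = -288 - 1319*6719/32 = -288 - 8862361/32 = -8871577/32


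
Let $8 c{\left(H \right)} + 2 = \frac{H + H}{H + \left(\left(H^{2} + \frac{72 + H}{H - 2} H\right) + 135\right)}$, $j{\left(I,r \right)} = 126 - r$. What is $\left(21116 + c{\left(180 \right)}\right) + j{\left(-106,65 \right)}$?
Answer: $\frac{5523489705}{260828} \approx 21177.0$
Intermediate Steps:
$c{\left(H \right)} = - \frac{1}{4} + \frac{H}{4 \left(135 + H + H^{2} + \frac{H \left(72 + H\right)}{-2 + H}\right)}$ ($c{\left(H \right)} = - \frac{1}{4} + \frac{\left(H + H\right) \frac{1}{H + \left(\left(H^{2} + \frac{72 + H}{H - 2} H\right) + 135\right)}}{8} = - \frac{1}{4} + \frac{2 H \frac{1}{H + \left(\left(H^{2} + \frac{72 + H}{-2 + H} H\right) + 135\right)}}{8} = - \frac{1}{4} + \frac{2 H \frac{1}{H + \left(\left(H^{2} + \frac{H \left(72 + H\right)}{-2 + H}\right) + 135\right)}}{8} = - \frac{1}{4} + \frac{2 H \frac{1}{H + \left(135 + H^{2} + \frac{H \left(72 + H\right)}{-2 + H}\right)}}{8} = - \frac{1}{4} + \frac{2 H \frac{1}{135 + H + H^{2} + \frac{H \left(72 + H\right)}{-2 + H}}}{8} = - \frac{1}{4} + \frac{H}{4 \left(135 + H + H^{2} + \frac{H \left(72 + H\right)}{-2 + H}\right)}$)
$\left(21116 + c{\left(180 \right)}\right) + j{\left(-106,65 \right)} = \left(21116 + \frac{270 + 180^{2} - 180^{3} - 37260}{4 \left(-270 + 180^{3} + 205 \cdot 180\right)}\right) + \left(126 - 65\right) = \left(21116 + \frac{270 + 32400 - 5832000 - 37260}{4 \left(-270 + 5832000 + 36900\right)}\right) + \left(126 - 65\right) = \left(21116 + \frac{270 + 32400 - 5832000 - 37260}{4 \cdot 5868630}\right) + 61 = \left(21116 + \frac{1}{4} \cdot \frac{1}{5868630} \left(-5836590\right)\right) + 61 = \left(21116 - \frac{64851}{260828}\right) + 61 = \frac{5507579197}{260828} + 61 = \frac{5523489705}{260828}$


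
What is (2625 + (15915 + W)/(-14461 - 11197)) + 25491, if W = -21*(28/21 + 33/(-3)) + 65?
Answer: 721384145/25658 ≈ 28115.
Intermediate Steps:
W = 268 (W = -21*(28*(1/21) + 33*(-⅓)) + 65 = -21*(4/3 - 11) + 65 = -21*(-29/3) + 65 = 203 + 65 = 268)
(2625 + (15915 + W)/(-14461 - 11197)) + 25491 = (2625 + (15915 + 268)/(-14461 - 11197)) + 25491 = (2625 + 16183/(-25658)) + 25491 = (2625 + 16183*(-1/25658)) + 25491 = (2625 - 16183/25658) + 25491 = 67336067/25658 + 25491 = 721384145/25658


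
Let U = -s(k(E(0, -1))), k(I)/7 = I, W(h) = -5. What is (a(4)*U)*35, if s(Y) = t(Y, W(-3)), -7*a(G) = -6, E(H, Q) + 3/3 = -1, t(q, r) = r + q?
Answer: 570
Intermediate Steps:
t(q, r) = q + r
E(H, Q) = -2 (E(H, Q) = -1 - 1 = -2)
a(G) = 6/7 (a(G) = -⅐*(-6) = 6/7)
k(I) = 7*I
s(Y) = -5 + Y (s(Y) = Y - 5 = -5 + Y)
U = 19 (U = -(-5 + 7*(-2)) = -(-5 - 14) = -1*(-19) = 19)
(a(4)*U)*35 = ((6/7)*19)*35 = (114/7)*35 = 570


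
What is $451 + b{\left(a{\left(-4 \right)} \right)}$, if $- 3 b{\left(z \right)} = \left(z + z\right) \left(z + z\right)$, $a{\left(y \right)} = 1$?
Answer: $\frac{1349}{3} \approx 449.67$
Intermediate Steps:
$b{\left(z \right)} = - \frac{4 z^{2}}{3}$ ($b{\left(z \right)} = - \frac{\left(z + z\right) \left(z + z\right)}{3} = - \frac{2 z 2 z}{3} = - \frac{4 z^{2}}{3}$)
$451 + b{\left(a{\left(-4 \right)} \right)} = 451 - \frac{4 \cdot 1^{2}}{3} = 451 - \frac{4}{3} = \frac{1349}{3}$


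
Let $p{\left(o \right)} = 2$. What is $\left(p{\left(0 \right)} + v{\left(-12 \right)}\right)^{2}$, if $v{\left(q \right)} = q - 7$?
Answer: $289$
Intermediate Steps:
$v{\left(q \right)} = -7 + q$
$\left(p{\left(0 \right)} + v{\left(-12 \right)}\right)^{2} = \left(2 - 19\right)^{2} = \left(-17\right)^{2} = 289$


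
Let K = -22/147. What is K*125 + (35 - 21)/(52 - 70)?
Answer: -8593/441 ≈ -19.485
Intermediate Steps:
K = -22/147 (K = -22*1/147 = -22/147 ≈ -0.14966)
K*125 + (35 - 21)/(52 - 70) = -22/147*125 + (35 - 21)/(52 - 70) = -2750/147 + 14/(-18) = -2750/147 + 14*(-1/18) = -2750/147 - 7/9 = -8593/441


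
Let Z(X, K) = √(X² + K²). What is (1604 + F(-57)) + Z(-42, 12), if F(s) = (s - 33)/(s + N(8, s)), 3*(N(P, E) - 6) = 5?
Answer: 118831/74 + 6*√53 ≈ 1649.5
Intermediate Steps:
N(P, E) = 23/3 (N(P, E) = 6 + (⅓)*5 = 6 + 5/3 = 23/3)
Z(X, K) = √(K² + X²)
F(s) = (-33 + s)/(23/3 + s) (F(s) = (s - 33)/(s + 23/3) = (-33 + s)/(23/3 + s))
(1604 + F(-57)) + Z(-42, 12) = (1604 + 3*(-33 - 57)/(23 + 3*(-57))) + √(12² + (-42)²) = (1604 + 3*(-90)/(23 - 171)) + √(144 + 1764) = (1604 + 3*(-90)/(-148)) + √1908 = (1604 + 3*(-1/148)*(-90)) + 6*√53 = (1604 + 135/74) + 6*√53 = 118831/74 + 6*√53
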